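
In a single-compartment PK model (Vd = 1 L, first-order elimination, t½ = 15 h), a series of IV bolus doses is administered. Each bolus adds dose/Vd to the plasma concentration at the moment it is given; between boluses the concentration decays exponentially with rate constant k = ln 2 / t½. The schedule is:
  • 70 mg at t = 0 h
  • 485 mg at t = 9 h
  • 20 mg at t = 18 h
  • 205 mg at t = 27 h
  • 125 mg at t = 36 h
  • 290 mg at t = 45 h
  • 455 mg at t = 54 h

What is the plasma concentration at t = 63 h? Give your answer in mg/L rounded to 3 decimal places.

k = ln 2 / 15 = 0.04621 per h
Dose 1 (70 mg at t=0 h): 70·exp(−0.04621·63) = 3.809 mg/L
Dose 2 (485 mg at t=9 h): 485·exp(−0.04621·54) = 39.998 mg/L
Dose 3 (20 mg at t=18 h): 20·exp(−0.04621·45) = 2.500 mg/L
Dose 4 (205 mg at t=27 h): 205·exp(−0.04621·36) = 38.840 mg/L
Dose 5 (125 mg at t=36 h): 125·exp(−0.04621·27) = 35.897 mg/L
Dose 6 (290 mg at t=45 h): 290·exp(−0.04621·18) = 126.230 mg/L
Dose 7 (455 mg at t=54 h): 455·exp(−0.04621·9) = 300.188 mg/L
C(63) = 3.809 + 39.998 + 2.500 + 38.840 + 35.897 + 126.230 + 300.188 = 547.461 mg/L

547.461 mg/L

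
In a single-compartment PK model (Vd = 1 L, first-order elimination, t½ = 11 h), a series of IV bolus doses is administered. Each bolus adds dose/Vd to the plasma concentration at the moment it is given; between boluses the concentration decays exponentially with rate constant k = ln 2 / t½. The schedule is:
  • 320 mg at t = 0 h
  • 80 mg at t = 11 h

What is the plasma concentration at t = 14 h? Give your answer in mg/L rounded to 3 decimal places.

198.661 mg/L

k = ln 2 / 11 = 0.06301 per h
Dose 1 (320 mg at t=0 h): 320·exp(−0.06301·14) = 132.441 mg/L
Dose 2 (80 mg at t=11 h): 80·exp(−0.06301·3) = 66.220 mg/L
C(14) = 132.441 + 66.220 = 198.661 mg/L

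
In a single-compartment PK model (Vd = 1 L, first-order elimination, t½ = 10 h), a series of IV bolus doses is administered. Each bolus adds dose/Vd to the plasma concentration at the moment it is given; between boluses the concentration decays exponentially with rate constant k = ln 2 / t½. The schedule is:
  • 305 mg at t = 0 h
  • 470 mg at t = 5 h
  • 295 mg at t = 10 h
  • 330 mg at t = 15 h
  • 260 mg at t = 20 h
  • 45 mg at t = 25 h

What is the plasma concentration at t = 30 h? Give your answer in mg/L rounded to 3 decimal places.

k = ln 2 / 10 = 0.06931 per h
Dose 1 (305 mg at t=0 h): 305·exp(−0.06931·30) = 38.125 mg/L
Dose 2 (470 mg at t=5 h): 470·exp(−0.06931·25) = 83.085 mg/L
Dose 3 (295 mg at t=10 h): 295·exp(−0.06931·20) = 73.750 mg/L
Dose 4 (330 mg at t=15 h): 330·exp(−0.06931·15) = 116.673 mg/L
Dose 5 (260 mg at t=20 h): 260·exp(−0.06931·10) = 130.000 mg/L
Dose 6 (45 mg at t=25 h): 45·exp(−0.06931·5) = 31.820 mg/L
C(30) = 38.125 + 83.085 + 73.750 + 116.673 + 130.000 + 31.820 = 473.452 mg/L

473.452 mg/L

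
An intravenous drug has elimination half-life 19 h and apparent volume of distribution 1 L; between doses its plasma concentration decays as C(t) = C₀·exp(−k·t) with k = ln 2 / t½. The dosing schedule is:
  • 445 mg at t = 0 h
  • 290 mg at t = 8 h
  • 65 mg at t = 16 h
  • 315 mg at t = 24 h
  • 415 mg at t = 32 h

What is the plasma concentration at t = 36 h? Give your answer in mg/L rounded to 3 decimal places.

k = ln 2 / 19 = 0.03648 per h
Dose 1 (445 mg at t=0 h): 445·exp(−0.03648·36) = 119.671 mg/L
Dose 2 (290 mg at t=8 h): 290·exp(−0.03648·28) = 104.418 mg/L
Dose 3 (65 mg at t=16 h): 65·exp(−0.03648·20) = 31.336 mg/L
Dose 4 (315 mg at t=24 h): 315·exp(−0.03648·12) = 203.323 mg/L
Dose 5 (415 mg at t=32 h): 415·exp(−0.03648·4) = 358.652 mg/L
C(36) = 119.671 + 104.418 + 31.336 + 203.323 + 358.652 = 817.399 mg/L

817.399 mg/L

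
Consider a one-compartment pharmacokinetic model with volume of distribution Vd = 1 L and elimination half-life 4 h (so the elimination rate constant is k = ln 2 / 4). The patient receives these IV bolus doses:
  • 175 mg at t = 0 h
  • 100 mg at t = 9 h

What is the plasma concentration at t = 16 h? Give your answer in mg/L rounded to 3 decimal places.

k = ln 2 / 4 = 0.17329 per h
Dose 1 (175 mg at t=0 h): 175·exp(−0.17329·16) = 10.938 mg/L
Dose 2 (100 mg at t=9 h): 100·exp(−0.17329·7) = 29.730 mg/L
C(16) = 10.938 + 29.730 = 40.668 mg/L

40.668 mg/L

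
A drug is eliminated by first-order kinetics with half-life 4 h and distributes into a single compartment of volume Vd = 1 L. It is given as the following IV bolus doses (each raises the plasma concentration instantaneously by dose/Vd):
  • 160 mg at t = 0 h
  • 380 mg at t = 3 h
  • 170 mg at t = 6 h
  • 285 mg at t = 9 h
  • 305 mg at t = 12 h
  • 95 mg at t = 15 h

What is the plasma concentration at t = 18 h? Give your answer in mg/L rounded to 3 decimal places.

k = ln 2 / 4 = 0.17329 per h
Dose 1 (160 mg at t=0 h): 160·exp(−0.17329·18) = 7.071 mg/L
Dose 2 (380 mg at t=3 h): 380·exp(−0.17329·15) = 28.244 mg/L
Dose 3 (170 mg at t=6 h): 170·exp(−0.17329·12) = 21.250 mg/L
Dose 4 (285 mg at t=9 h): 285·exp(−0.17329·9) = 59.914 mg/L
Dose 5 (305 mg at t=12 h): 305·exp(−0.17329·6) = 107.834 mg/L
Dose 6 (95 mg at t=15 h): 95·exp(−0.17329·3) = 56.487 mg/L
C(18) = 7.071 + 28.244 + 21.250 + 59.914 + 107.834 + 56.487 = 280.800 mg/L

280.800 mg/L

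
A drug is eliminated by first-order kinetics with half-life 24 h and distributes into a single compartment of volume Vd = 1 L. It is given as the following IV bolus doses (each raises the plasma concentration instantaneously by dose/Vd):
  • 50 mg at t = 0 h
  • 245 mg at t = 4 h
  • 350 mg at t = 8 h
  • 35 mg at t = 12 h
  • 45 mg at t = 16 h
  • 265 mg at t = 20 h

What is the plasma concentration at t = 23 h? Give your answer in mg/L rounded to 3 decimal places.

699.453 mg/L

k = ln 2 / 24 = 0.02888 per h
Dose 1 (50 mg at t=0 h): 50·exp(−0.02888·23) = 25.733 mg/L
Dose 2 (245 mg at t=4 h): 245·exp(−0.02888·19) = 141.531 mg/L
Dose 3 (350 mg at t=8 h): 350·exp(−0.02888·15) = 226.947 mg/L
Dose 4 (35 mg at t=12 h): 35·exp(−0.02888·11) = 25.474 mg/L
Dose 5 (45 mg at t=16 h): 45·exp(−0.02888·7) = 36.763 mg/L
Dose 6 (265 mg at t=20 h): 265·exp(−0.02888·3) = 243.006 mg/L
C(23) = 25.733 + 141.531 + 226.947 + 25.474 + 36.763 + 243.006 = 699.453 mg/L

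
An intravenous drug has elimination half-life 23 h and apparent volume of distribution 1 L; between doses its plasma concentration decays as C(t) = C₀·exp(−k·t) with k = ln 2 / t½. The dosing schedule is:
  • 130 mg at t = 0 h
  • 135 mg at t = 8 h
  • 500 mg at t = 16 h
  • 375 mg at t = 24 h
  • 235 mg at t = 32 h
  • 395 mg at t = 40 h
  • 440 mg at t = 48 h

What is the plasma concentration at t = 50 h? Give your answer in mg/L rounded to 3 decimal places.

k = ln 2 / 23 = 0.03014 per h
Dose 1 (130 mg at t=0 h): 130·exp(−0.03014·50) = 28.809 mg/L
Dose 2 (135 mg at t=8 h): 135·exp(−0.03014·42) = 38.074 mg/L
Dose 3 (500 mg at t=16 h): 500·exp(−0.03014·34) = 179.461 mg/L
Dose 4 (375 mg at t=24 h): 375·exp(−0.03014·26) = 171.292 mg/L
Dose 5 (235 mg at t=32 h): 235·exp(−0.03014·18) = 136.609 mg/L
Dose 6 (395 mg at t=40 h): 395·exp(−0.03014·10) = 292.223 mg/L
Dose 7 (440 mg at t=48 h): 440·exp(−0.03014·2) = 414.263 mg/L
C(50) = 28.809 + 38.074 + 179.461 + 171.292 + 136.609 + 292.223 + 414.263 = 1260.730 mg/L

1260.730 mg/L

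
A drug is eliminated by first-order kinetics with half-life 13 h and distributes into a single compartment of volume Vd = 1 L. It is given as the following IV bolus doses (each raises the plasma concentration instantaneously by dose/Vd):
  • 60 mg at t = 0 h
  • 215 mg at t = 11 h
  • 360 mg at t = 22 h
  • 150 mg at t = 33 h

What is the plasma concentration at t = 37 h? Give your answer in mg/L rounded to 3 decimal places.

345.077 mg/L

k = ln 2 / 13 = 0.05332 per h
Dose 1 (60 mg at t=0 h): 60·exp(−0.05332·37) = 8.344 mg/L
Dose 2 (215 mg at t=11 h): 215·exp(−0.05332·26) = 53.750 mg/L
Dose 3 (360 mg at t=22 h): 360·exp(−0.05332·15) = 161.793 mg/L
Dose 4 (150 mg at t=33 h): 150·exp(−0.05332·4) = 121.190 mg/L
C(37) = 8.344 + 53.750 + 161.793 + 121.190 = 345.077 mg/L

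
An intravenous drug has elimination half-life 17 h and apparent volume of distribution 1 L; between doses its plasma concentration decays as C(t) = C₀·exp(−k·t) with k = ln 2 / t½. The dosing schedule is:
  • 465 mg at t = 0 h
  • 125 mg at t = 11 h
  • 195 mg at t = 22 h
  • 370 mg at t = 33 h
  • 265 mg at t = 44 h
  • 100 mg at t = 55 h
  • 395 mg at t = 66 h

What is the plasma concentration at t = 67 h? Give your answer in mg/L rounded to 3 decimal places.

k = ln 2 / 17 = 0.04077 per h
Dose 1 (465 mg at t=0 h): 465·exp(−0.04077·67) = 30.272 mg/L
Dose 2 (125 mg at t=11 h): 125·exp(−0.04077·56) = 12.743 mg/L
Dose 3 (195 mg at t=22 h): 195·exp(−0.04077·45) = 31.131 mg/L
Dose 4 (370 mg at t=33 h): 370·exp(−0.04077·34) = 92.500 mg/L
Dose 5 (265 mg at t=44 h): 265·exp(−0.04077·23) = 103.746 mg/L
Dose 6 (100 mg at t=55 h): 100·exp(−0.04077·12) = 61.307 mg/L
Dose 7 (395 mg at t=66 h): 395·exp(−0.04077·1) = 379.218 mg/L
C(67) = 30.272 + 12.743 + 31.131 + 92.500 + 103.746 + 61.307 + 379.218 = 710.917 mg/L

710.917 mg/L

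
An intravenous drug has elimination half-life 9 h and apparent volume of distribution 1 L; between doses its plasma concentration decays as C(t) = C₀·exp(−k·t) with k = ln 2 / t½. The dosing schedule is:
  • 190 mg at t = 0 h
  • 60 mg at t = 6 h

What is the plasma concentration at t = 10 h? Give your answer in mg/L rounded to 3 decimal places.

k = ln 2 / 9 = 0.07702 per h
Dose 1 (190 mg at t=0 h): 190·exp(−0.07702·10) = 87.958 mg/L
Dose 2 (60 mg at t=6 h): 60·exp(−0.07702·4) = 44.092 mg/L
C(10) = 87.958 + 44.092 = 132.050 mg/L

132.050 mg/L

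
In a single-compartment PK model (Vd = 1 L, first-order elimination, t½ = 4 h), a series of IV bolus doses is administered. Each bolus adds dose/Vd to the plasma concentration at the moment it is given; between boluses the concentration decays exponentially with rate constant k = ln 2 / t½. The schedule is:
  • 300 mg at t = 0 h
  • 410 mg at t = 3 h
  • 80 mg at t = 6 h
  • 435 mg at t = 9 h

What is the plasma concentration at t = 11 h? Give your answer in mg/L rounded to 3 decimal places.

488.323 mg/L

k = ln 2 / 4 = 0.17329 per h
Dose 1 (300 mg at t=0 h): 300·exp(−0.17329·11) = 44.595 mg/L
Dose 2 (410 mg at t=3 h): 410·exp(−0.17329·8) = 102.500 mg/L
Dose 3 (80 mg at t=6 h): 80·exp(−0.17329·5) = 33.636 mg/L
Dose 4 (435 mg at t=9 h): 435·exp(−0.17329·2) = 307.591 mg/L
C(11) = 44.595 + 102.500 + 33.636 + 307.591 = 488.323 mg/L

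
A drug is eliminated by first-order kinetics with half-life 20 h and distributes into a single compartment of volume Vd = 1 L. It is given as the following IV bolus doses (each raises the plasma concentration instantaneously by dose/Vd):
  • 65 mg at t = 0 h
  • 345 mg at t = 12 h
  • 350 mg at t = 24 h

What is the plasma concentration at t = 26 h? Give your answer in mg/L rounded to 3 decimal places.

565.332 mg/L

k = ln 2 / 20 = 0.03466 per h
Dose 1 (65 mg at t=0 h): 65·exp(−0.03466·26) = 26.398 mg/L
Dose 2 (345 mg at t=12 h): 345·exp(−0.03466·14) = 212.372 mg/L
Dose 3 (350 mg at t=24 h): 350·exp(−0.03466·2) = 326.562 mg/L
C(26) = 26.398 + 212.372 + 326.562 = 565.332 mg/L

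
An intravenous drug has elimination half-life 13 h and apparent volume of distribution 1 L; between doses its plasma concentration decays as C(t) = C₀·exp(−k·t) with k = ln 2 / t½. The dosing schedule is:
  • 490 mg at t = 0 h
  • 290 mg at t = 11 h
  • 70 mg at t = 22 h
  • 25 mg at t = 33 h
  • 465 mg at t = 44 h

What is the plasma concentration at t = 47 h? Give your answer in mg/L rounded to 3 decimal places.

509.092 mg/L

k = ln 2 / 13 = 0.05332 per h
Dose 1 (490 mg at t=0 h): 490·exp(−0.05332·47) = 39.981 mg/L
Dose 2 (290 mg at t=11 h): 290·exp(−0.05332·36) = 42.538 mg/L
Dose 3 (70 mg at t=22 h): 70·exp(−0.05332·25) = 18.458 mg/L
Dose 4 (25 mg at t=33 h): 25·exp(−0.05332·14) = 11.851 mg/L
Dose 5 (465 mg at t=44 h): 465·exp(−0.05332·3) = 396.264 mg/L
C(47) = 39.981 + 42.538 + 18.458 + 11.851 + 396.264 = 509.092 mg/L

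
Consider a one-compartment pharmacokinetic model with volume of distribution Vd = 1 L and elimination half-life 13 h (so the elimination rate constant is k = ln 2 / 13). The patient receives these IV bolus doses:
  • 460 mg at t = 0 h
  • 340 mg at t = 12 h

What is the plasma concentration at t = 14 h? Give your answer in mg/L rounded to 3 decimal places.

k = ln 2 / 13 = 0.05332 per h
Dose 1 (460 mg at t=0 h): 460·exp(−0.05332·14) = 218.058 mg/L
Dose 2 (340 mg at t=12 h): 340·exp(−0.05332·2) = 305.609 mg/L
C(14) = 218.058 + 305.609 = 523.667 mg/L

523.667 mg/L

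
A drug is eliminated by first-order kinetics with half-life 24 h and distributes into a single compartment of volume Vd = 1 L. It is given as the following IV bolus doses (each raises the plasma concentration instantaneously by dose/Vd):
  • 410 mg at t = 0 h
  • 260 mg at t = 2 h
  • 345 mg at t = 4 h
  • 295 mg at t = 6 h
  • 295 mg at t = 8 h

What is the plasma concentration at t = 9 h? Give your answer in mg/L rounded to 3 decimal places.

k = ln 2 / 24 = 0.02888 per h
Dose 1 (410 mg at t=0 h): 410·exp(−0.02888·9) = 316.153 mg/L
Dose 2 (260 mg at t=2 h): 260·exp(−0.02888·7) = 212.409 mg/L
Dose 3 (345 mg at t=4 h): 345·exp(−0.02888·5) = 298.610 mg/L
Dose 4 (295 mg at t=6 h): 295·exp(−0.02888·3) = 270.516 mg/L
Dose 5 (295 mg at t=8 h): 295·exp(−0.02888·1) = 286.602 mg/L
C(9) = 316.153 + 212.409 + 298.610 + 270.516 + 286.602 = 1384.290 mg/L

1384.290 mg/L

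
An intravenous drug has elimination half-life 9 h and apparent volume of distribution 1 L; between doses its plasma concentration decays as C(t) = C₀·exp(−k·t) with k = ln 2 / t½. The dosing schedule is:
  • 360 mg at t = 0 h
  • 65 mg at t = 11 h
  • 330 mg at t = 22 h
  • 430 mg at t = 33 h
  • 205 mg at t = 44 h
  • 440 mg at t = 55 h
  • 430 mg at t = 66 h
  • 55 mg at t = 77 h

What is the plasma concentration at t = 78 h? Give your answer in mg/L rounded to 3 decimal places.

330.475 mg/L

k = ln 2 / 9 = 0.07702 per h
Dose 1 (360 mg at t=0 h): 360·exp(−0.07702·78) = 0.886 mg/L
Dose 2 (65 mg at t=11 h): 65·exp(−0.07702·67) = 0.373 mg/L
Dose 3 (330 mg at t=22 h): 330·exp(−0.07702·56) = 4.420 mg/L
Dose 4 (430 mg at t=33 h): 430·exp(−0.07702·45) = 13.438 mg/L
Dose 5 (205 mg at t=44 h): 205·exp(−0.07702·34) = 14.946 mg/L
Dose 6 (440 mg at t=55 h): 440·exp(−0.07702·23) = 74.843 mg/L
Dose 7 (430 mg at t=66 h): 430·exp(−0.07702·12) = 170.646 mg/L
Dose 8 (55 mg at t=77 h): 55·exp(−0.07702·1) = 50.923 mg/L
C(78) = 0.886 + 0.373 + 4.420 + 13.438 + 14.946 + 74.843 + 170.646 + 50.923 = 330.475 mg/L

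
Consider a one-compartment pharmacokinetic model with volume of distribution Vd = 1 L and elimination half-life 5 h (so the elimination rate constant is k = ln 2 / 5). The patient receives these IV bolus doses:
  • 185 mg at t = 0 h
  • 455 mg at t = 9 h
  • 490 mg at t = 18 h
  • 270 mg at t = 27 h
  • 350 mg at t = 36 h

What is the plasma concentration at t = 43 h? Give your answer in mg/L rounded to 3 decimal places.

181.879 mg/L

k = ln 2 / 5 = 0.13863 per h
Dose 1 (185 mg at t=0 h): 185·exp(−0.13863·43) = 0.477 mg/L
Dose 2 (455 mg at t=9 h): 455·exp(−0.13863·34) = 4.083 mg/L
Dose 3 (490 mg at t=18 h): 490·exp(−0.13863·25) = 15.313 mg/L
Dose 4 (270 mg at t=27 h): 270·exp(−0.13863·16) = 29.381 mg/L
Dose 5 (350 mg at t=36 h): 350·exp(−0.13863·7) = 132.625 mg/L
C(43) = 0.477 + 4.083 + 15.313 + 29.381 + 132.625 = 181.879 mg/L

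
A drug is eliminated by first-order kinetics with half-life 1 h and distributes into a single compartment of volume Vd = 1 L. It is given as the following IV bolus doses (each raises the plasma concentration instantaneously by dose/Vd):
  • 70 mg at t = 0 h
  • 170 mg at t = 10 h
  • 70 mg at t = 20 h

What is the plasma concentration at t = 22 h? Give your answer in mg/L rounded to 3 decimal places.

k = ln 2 / 1 = 0.69315 per h
Dose 1 (70 mg at t=0 h): 70·exp(−0.69315·22) = 0.000 mg/L
Dose 2 (170 mg at t=10 h): 170·exp(−0.69315·12) = 0.042 mg/L
Dose 3 (70 mg at t=20 h): 70·exp(−0.69315·2) = 17.500 mg/L
C(22) = 0.000 + 0.042 + 17.500 = 17.542 mg/L

17.542 mg/L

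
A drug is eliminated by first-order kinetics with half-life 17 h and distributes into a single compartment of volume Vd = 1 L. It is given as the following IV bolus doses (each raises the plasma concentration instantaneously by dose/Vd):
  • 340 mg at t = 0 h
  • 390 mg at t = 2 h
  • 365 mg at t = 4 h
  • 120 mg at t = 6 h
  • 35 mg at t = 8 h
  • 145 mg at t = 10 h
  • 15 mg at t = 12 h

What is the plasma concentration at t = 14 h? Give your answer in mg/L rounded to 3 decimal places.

k = ln 2 / 17 = 0.04077 per h
Dose 1 (340 mg at t=0 h): 340·exp(−0.04077·14) = 192.120 mg/L
Dose 2 (390 mg at t=2 h): 390·exp(−0.04077·12) = 239.096 mg/L
Dose 3 (365 mg at t=4 h): 365·exp(−0.04077·10) = 242.782 mg/L
Dose 4 (120 mg at t=6 h): 120·exp(−0.04077·8) = 86.600 mg/L
Dose 5 (35 mg at t=8 h): 35·exp(−0.04077·6) = 27.405 mg/L
Dose 6 (145 mg at t=10 h): 145·exp(−0.04077·4) = 123.179 mg/L
Dose 7 (15 mg at t=12 h): 15·exp(−0.04077·2) = 13.825 mg/L
C(14) = 192.120 + 239.096 + 242.782 + 86.600 + 27.405 + 123.179 + 13.825 = 925.007 mg/L

925.007 mg/L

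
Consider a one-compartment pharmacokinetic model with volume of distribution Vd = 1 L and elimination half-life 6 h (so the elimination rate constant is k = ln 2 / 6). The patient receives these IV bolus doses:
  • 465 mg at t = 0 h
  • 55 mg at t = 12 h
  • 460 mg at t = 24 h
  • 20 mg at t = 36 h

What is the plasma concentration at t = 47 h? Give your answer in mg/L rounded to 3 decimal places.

k = ln 2 / 6 = 0.11552 per h
Dose 1 (465 mg at t=0 h): 465·exp(−0.11552·47) = 2.039 mg/L
Dose 2 (55 mg at t=12 h): 55·exp(−0.11552·35) = 0.965 mg/L
Dose 3 (460 mg at t=24 h): 460·exp(−0.11552·23) = 32.271 mg/L
Dose 4 (20 mg at t=36 h): 20·exp(−0.11552·11) = 5.612 mg/L
C(47) = 2.039 + 0.965 + 32.271 + 5.612 = 40.887 mg/L

40.887 mg/L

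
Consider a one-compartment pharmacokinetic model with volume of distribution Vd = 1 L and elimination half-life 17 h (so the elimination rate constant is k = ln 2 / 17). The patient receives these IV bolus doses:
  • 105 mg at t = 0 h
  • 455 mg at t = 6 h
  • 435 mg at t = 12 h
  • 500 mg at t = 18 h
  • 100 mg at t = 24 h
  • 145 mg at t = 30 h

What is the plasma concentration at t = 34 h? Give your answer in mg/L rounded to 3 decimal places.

799.013 mg/L

k = ln 2 / 17 = 0.04077 per h
Dose 1 (105 mg at t=0 h): 105·exp(−0.04077·34) = 26.250 mg/L
Dose 2 (455 mg at t=6 h): 455·exp(−0.04077·28) = 145.277 mg/L
Dose 3 (435 mg at t=12 h): 435·exp(−0.04077·22) = 177.387 mg/L
Dose 4 (500 mg at t=18 h): 500·exp(−0.04077·16) = 260.404 mg/L
Dose 5 (100 mg at t=24 h): 100·exp(−0.04077·10) = 66.516 mg/L
Dose 6 (145 mg at t=30 h): 145·exp(−0.04077·4) = 123.179 mg/L
C(34) = 26.250 + 145.277 + 177.387 + 260.404 + 66.516 + 123.179 = 799.013 mg/L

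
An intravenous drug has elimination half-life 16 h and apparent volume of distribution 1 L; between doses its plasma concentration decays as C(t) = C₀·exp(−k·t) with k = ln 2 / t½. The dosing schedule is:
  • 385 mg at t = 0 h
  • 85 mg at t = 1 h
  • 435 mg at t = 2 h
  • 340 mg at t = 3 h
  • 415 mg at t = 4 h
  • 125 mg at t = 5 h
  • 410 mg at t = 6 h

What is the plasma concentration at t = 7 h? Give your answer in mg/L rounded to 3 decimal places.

1857.685 mg/L

k = ln 2 / 16 = 0.04332 per h
Dose 1 (385 mg at t=0 h): 385·exp(−0.04332·7) = 284.289 mg/L
Dose 2 (85 mg at t=1 h): 85·exp(−0.04332·6) = 65.544 mg/L
Dose 3 (435 mg at t=2 h): 435·exp(−0.04332·5) = 350.282 mg/L
Dose 4 (340 mg at t=3 h): 340·exp(−0.04332·4) = 285.905 mg/L
Dose 5 (415 mg at t=4 h): 415·exp(−0.04332·3) = 364.422 mg/L
Dose 6 (125 mg at t=5 h): 125·exp(−0.04332·2) = 114.626 mg/L
Dose 7 (410 mg at t=6 h): 410·exp(−0.04332·1) = 392.617 mg/L
C(7) = 284.289 + 65.544 + 350.282 + 285.905 + 364.422 + 114.626 + 392.617 = 1857.685 mg/L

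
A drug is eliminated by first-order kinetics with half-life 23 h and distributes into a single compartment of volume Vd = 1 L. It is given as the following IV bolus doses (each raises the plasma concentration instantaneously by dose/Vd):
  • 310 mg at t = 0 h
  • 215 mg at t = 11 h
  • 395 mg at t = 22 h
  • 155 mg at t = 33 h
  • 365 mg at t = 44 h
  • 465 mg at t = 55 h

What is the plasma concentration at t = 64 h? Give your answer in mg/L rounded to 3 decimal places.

k = ln 2 / 23 = 0.03014 per h
Dose 1 (310 mg at t=0 h): 310·exp(−0.03014·64) = 45.052 mg/L
Dose 2 (215 mg at t=11 h): 215·exp(−0.03014·53) = 43.527 mg/L
Dose 3 (395 mg at t=22 h): 395·exp(−0.03014·42) = 111.401 mg/L
Dose 4 (155 mg at t=33 h): 155·exp(−0.03014·31) = 60.897 mg/L
Dose 5 (365 mg at t=44 h): 365·exp(−0.03014·20) = 199.769 mg/L
Dose 6 (465 mg at t=55 h): 465·exp(−0.03014·9) = 354.535 mg/L
C(64) = 45.052 + 43.527 + 111.401 + 60.897 + 199.769 + 354.535 = 815.181 mg/L

815.181 mg/L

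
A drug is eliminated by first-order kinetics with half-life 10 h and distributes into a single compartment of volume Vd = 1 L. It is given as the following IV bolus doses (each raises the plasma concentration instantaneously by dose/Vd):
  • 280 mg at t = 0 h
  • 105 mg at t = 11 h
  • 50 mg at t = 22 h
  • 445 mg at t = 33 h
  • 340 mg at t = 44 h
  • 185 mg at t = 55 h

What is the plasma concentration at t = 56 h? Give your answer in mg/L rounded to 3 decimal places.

426.118 mg/L

k = ln 2 / 10 = 0.06931 per h
Dose 1 (280 mg at t=0 h): 280·exp(−0.06931·56) = 5.773 mg/L
Dose 2 (105 mg at t=11 h): 105·exp(−0.06931·45) = 4.640 mg/L
Dose 3 (50 mg at t=22 h): 50·exp(−0.06931·34) = 4.737 mg/L
Dose 4 (445 mg at t=33 h): 445·exp(−0.06931·23) = 90.363 mg/L
Dose 5 (340 mg at t=44 h): 340·exp(−0.06931·12) = 147.994 mg/L
Dose 6 (185 mg at t=55 h): 185·exp(−0.06931·1) = 172.611 mg/L
C(56) = 5.773 + 4.640 + 4.737 + 90.363 + 147.994 + 172.611 = 426.118 mg/L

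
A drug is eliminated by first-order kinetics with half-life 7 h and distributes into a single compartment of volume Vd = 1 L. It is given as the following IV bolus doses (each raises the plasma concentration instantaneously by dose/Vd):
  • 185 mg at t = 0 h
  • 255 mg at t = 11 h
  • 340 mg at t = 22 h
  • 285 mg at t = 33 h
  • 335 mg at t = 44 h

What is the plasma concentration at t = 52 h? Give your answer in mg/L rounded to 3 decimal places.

k = ln 2 / 7 = 0.09902 per h
Dose 1 (185 mg at t=0 h): 185·exp(−0.09902·52) = 1.074 mg/L
Dose 2 (255 mg at t=11 h): 255·exp(−0.09902·41) = 4.399 mg/L
Dose 3 (340 mg at t=22 h): 340·exp(−0.09902·30) = 17.432 mg/L
Dose 4 (285 mg at t=33 h): 285·exp(−0.09902·19) = 43.427 mg/L
Dose 5 (335 mg at t=44 h): 335·exp(−0.09902·8) = 151.709 mg/L
C(52) = 1.074 + 4.399 + 17.432 + 43.427 + 151.709 = 218.041 mg/L

218.041 mg/L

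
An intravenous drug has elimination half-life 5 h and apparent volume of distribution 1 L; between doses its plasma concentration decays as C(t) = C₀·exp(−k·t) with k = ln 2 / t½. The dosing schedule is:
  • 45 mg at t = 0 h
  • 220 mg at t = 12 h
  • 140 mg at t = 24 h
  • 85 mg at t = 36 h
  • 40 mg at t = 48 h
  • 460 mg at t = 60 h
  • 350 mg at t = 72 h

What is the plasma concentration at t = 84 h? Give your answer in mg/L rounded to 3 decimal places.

83.251 mg/L

k = ln 2 / 5 = 0.13863 per h
Dose 1 (45 mg at t=0 h): 45·exp(−0.13863·84) = 0.000 mg/L
Dose 2 (220 mg at t=12 h): 220·exp(−0.13863·72) = 0.010 mg/L
Dose 3 (140 mg at t=24 h): 140·exp(−0.13863·60) = 0.034 mg/L
Dose 4 (85 mg at t=36 h): 85·exp(−0.13863·48) = 0.110 mg/L
Dose 5 (40 mg at t=48 h): 40·exp(−0.13863·36) = 0.272 mg/L
Dose 6 (460 mg at t=60 h): 460·exp(−0.13863·24) = 16.513 mg/L
Dose 7 (350 mg at t=72 h): 350·exp(−0.13863·12) = 66.313 mg/L
C(84) = 0.000 + 0.010 + 0.034 + 0.110 + 0.272 + 16.513 + 66.313 = 83.251 mg/L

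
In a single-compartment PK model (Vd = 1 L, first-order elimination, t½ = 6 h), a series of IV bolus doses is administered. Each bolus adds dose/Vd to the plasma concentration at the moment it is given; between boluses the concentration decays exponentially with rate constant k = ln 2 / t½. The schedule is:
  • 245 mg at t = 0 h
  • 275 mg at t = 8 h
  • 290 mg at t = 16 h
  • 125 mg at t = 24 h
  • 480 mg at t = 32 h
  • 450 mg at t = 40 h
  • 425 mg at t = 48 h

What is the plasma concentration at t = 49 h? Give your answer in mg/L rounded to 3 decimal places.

621.711 mg/L

k = ln 2 / 6 = 0.11552 per h
Dose 1 (245 mg at t=0 h): 245·exp(−0.11552·49) = 0.853 mg/L
Dose 2 (275 mg at t=8 h): 275·exp(−0.11552·41) = 2.412 mg/L
Dose 3 (290 mg at t=16 h): 290·exp(−0.11552·33) = 6.408 mg/L
Dose 4 (125 mg at t=24 h): 125·exp(−0.11552·25) = 6.960 mg/L
Dose 5 (480 mg at t=32 h): 480·exp(−0.11552·17) = 67.348 mg/L
Dose 6 (450 mg at t=40 h): 450·exp(−0.11552·9) = 159.099 mg/L
Dose 7 (425 mg at t=48 h): 425·exp(−0.11552·1) = 378.632 mg/L
C(49) = 0.853 + 2.412 + 6.408 + 6.960 + 67.348 + 159.099 + 378.632 = 621.711 mg/L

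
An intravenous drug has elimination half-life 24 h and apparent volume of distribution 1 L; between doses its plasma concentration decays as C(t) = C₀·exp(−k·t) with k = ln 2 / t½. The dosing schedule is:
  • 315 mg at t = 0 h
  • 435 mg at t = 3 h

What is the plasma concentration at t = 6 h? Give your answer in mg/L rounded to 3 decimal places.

663.779 mg/L

k = ln 2 / 24 = 0.02888 per h
Dose 1 (315 mg at t=0 h): 315·exp(−0.02888·6) = 264.882 mg/L
Dose 2 (435 mg at t=3 h): 435·exp(−0.02888·3) = 398.897 mg/L
C(6) = 264.882 + 398.897 = 663.779 mg/L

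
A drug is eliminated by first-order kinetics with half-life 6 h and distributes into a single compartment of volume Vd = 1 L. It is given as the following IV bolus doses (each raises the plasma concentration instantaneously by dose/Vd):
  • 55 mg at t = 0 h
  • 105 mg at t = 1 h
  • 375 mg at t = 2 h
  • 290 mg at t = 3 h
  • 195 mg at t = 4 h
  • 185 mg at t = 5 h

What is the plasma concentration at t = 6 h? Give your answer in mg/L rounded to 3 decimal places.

847.313 mg/L

k = ln 2 / 6 = 0.11552 per h
Dose 1 (55 mg at t=0 h): 55·exp(−0.11552·6) = 27.500 mg/L
Dose 2 (105 mg at t=1 h): 105·exp(−0.11552·5) = 58.929 mg/L
Dose 3 (375 mg at t=2 h): 375·exp(−0.11552·4) = 236.235 mg/L
Dose 4 (290 mg at t=3 h): 290·exp(−0.11552·3) = 205.061 mg/L
Dose 5 (195 mg at t=4 h): 195·exp(−0.11552·2) = 154.772 mg/L
Dose 6 (185 mg at t=5 h): 185·exp(−0.11552·1) = 164.816 mg/L
C(6) = 27.500 + 58.929 + 236.235 + 205.061 + 154.772 + 164.816 = 847.313 mg/L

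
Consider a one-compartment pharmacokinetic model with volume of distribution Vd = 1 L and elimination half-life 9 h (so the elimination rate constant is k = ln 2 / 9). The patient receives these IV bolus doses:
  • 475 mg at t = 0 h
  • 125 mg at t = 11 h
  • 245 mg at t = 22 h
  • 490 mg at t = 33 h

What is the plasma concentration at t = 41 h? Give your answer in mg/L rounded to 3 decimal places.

353.925 mg/L

k = ln 2 / 9 = 0.07702 per h
Dose 1 (475 mg at t=0 h): 475·exp(−0.07702·41) = 20.199 mg/L
Dose 2 (125 mg at t=11 h): 125·exp(−0.07702·30) = 12.402 mg/L
Dose 3 (245 mg at t=22 h): 245·exp(−0.07702·19) = 56.710 mg/L
Dose 4 (490 mg at t=33 h): 490·exp(−0.07702·8) = 264.615 mg/L
C(41) = 20.199 + 12.402 + 56.710 + 264.615 = 353.925 mg/L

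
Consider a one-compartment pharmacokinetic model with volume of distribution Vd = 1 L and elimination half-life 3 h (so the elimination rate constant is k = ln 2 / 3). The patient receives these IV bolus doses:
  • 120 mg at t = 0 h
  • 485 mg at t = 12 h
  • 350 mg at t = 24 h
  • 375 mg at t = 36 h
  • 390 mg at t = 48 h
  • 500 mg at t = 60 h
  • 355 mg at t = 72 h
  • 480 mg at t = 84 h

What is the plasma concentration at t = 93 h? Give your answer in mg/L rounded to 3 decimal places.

k = ln 2 / 3 = 0.23105 per h
Dose 1 (120 mg at t=0 h): 120·exp(−0.23105·93) = 0.000 mg/L
Dose 2 (485 mg at t=12 h): 485·exp(−0.23105·81) = 0.000 mg/L
Dose 3 (350 mg at t=24 h): 350·exp(−0.23105·69) = 0.000 mg/L
Dose 4 (375 mg at t=36 h): 375·exp(−0.23105·57) = 0.001 mg/L
Dose 5 (390 mg at t=48 h): 390·exp(−0.23105·45) = 0.012 mg/L
Dose 6 (500 mg at t=60 h): 500·exp(−0.23105·33) = 0.244 mg/L
Dose 7 (355 mg at t=72 h): 355·exp(−0.23105·21) = 2.773 mg/L
Dose 8 (480 mg at t=84 h): 480·exp(−0.23105·9) = 60.000 mg/L
C(93) = 0.000 + 0.000 + 0.000 + 0.001 + 0.012 + 0.244 + 2.773 + 60.000 = 63.030 mg/L

63.030 mg/L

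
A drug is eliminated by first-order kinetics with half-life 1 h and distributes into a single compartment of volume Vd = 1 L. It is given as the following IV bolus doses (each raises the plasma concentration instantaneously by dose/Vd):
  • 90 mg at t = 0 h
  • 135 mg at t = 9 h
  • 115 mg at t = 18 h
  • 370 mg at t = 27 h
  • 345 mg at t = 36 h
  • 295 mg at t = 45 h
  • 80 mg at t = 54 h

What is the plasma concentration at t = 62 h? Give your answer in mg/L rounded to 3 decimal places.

k = ln 2 / 1 = 0.69315 per h
Dose 1 (90 mg at t=0 h): 90·exp(−0.69315·62) = 0.000 mg/L
Dose 2 (135 mg at t=9 h): 135·exp(−0.69315·53) = 0.000 mg/L
Dose 3 (115 mg at t=18 h): 115·exp(−0.69315·44) = 0.000 mg/L
Dose 4 (370 mg at t=27 h): 370·exp(−0.69315·35) = 0.000 mg/L
Dose 5 (345 mg at t=36 h): 345·exp(−0.69315·26) = 0.000 mg/L
Dose 6 (295 mg at t=45 h): 295·exp(−0.69315·17) = 0.002 mg/L
Dose 7 (80 mg at t=54 h): 80·exp(−0.69315·8) = 0.313 mg/L
C(62) = 0.000 + 0.000 + 0.000 + 0.000 + 0.000 + 0.002 + 0.313 = 0.315 mg/L

0.315 mg/L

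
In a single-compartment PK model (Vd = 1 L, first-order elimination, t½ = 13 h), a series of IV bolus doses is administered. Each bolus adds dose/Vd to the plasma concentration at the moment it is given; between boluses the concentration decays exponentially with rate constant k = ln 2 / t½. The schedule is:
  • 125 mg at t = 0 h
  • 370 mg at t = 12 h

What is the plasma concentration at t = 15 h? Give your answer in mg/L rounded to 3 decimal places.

k = ln 2 / 13 = 0.05332 per h
Dose 1 (125 mg at t=0 h): 125·exp(−0.05332·15) = 56.178 mg/L
Dose 2 (370 mg at t=12 h): 370·exp(−0.05332·3) = 315.307 mg/L
C(15) = 56.178 + 315.307 = 371.485 mg/L

371.485 mg/L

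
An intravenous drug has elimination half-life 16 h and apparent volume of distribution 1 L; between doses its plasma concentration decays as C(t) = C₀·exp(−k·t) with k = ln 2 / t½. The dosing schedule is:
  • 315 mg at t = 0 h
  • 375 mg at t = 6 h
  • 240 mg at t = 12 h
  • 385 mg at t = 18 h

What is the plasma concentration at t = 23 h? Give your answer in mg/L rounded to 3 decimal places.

k = ln 2 / 16 = 0.04332 per h
Dose 1 (315 mg at t=0 h): 315·exp(−0.04332·23) = 116.300 mg/L
Dose 2 (375 mg at t=6 h): 375·exp(−0.04332·17) = 179.551 mg/L
Dose 3 (240 mg at t=12 h): 240·exp(−0.04332·11) = 149.023 mg/L
Dose 4 (385 mg at t=18 h): 385·exp(−0.04332·5) = 310.019 mg/L
C(23) = 116.300 + 179.551 + 149.023 + 310.019 = 754.893 mg/L

754.893 mg/L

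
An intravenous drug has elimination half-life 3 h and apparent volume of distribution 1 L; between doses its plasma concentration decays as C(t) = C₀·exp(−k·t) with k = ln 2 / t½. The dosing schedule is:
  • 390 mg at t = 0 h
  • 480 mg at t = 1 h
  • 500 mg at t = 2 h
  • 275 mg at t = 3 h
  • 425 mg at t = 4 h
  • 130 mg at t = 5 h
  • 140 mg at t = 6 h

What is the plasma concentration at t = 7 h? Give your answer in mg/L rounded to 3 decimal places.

k = ln 2 / 3 = 0.23105 per h
Dose 1 (390 mg at t=0 h): 390·exp(−0.23105·7) = 77.386 mg/L
Dose 2 (480 mg at t=1 h): 480·exp(−0.23105·6) = 120.000 mg/L
Dose 3 (500 mg at t=2 h): 500·exp(−0.23105·5) = 157.490 mg/L
Dose 4 (275 mg at t=3 h): 275·exp(−0.23105·4) = 109.134 mg/L
Dose 5 (425 mg at t=4 h): 425·exp(−0.23105·3) = 212.500 mg/L
Dose 6 (130 mg at t=5 h): 130·exp(−0.23105·2) = 81.895 mg/L
Dose 7 (140 mg at t=6 h): 140·exp(−0.23105·1) = 111.118 mg/L
C(7) = 77.386 + 120.000 + 157.490 + 109.134 + 212.500 + 81.895 + 111.118 = 869.523 mg/L

869.523 mg/L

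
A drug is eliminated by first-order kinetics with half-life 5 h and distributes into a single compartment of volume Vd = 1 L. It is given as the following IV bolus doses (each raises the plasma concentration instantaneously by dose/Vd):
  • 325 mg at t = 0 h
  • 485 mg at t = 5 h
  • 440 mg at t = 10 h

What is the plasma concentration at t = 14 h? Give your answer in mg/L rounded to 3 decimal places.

k = ln 2 / 5 = 0.13863 per h
Dose 1 (325 mg at t=0 h): 325·exp(−0.13863·14) = 46.666 mg/L
Dose 2 (485 mg at t=5 h): 485·exp(−0.13863·9) = 139.280 mg/L
Dose 3 (440 mg at t=10 h): 440·exp(−0.13863·4) = 252.714 mg/L
C(14) = 46.666 + 139.280 + 252.714 = 438.659 mg/L

438.659 mg/L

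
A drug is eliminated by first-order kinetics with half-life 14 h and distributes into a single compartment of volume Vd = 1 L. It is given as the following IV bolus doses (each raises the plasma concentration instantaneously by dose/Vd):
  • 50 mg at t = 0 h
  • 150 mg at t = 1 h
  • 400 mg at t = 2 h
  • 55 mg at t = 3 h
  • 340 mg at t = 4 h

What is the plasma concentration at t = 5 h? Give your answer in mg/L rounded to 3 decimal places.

k = ln 2 / 14 = 0.04951 per h
Dose 1 (50 mg at t=0 h): 50·exp(−0.04951·5) = 39.035 mg/L
Dose 2 (150 mg at t=1 h): 150·exp(−0.04951·4) = 123.050 mg/L
Dose 3 (400 mg at t=2 h): 400·exp(−0.04951·3) = 344.789 mg/L
Dose 4 (55 mg at t=3 h): 55·exp(−0.04951·2) = 49.815 mg/L
Dose 5 (340 mg at t=4 h): 340·exp(−0.04951·1) = 323.576 mg/L
C(5) = 39.035 + 123.050 + 344.789 + 49.815 + 323.576 = 880.266 mg/L

880.266 mg/L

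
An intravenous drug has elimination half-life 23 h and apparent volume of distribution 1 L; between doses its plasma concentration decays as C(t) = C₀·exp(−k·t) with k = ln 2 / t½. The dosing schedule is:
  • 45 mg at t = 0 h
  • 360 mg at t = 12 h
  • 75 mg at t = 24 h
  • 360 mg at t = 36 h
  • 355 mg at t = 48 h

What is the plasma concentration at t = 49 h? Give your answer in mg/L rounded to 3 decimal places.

751.394 mg/L

k = ln 2 / 23 = 0.03014 per h
Dose 1 (45 mg at t=0 h): 45·exp(−0.03014·49) = 10.278 mg/L
Dose 2 (360 mg at t=12 h): 360·exp(−0.03014·37) = 118.042 mg/L
Dose 3 (75 mg at t=24 h): 75·exp(−0.03014·25) = 35.307 mg/L
Dose 4 (360 mg at t=36 h): 360·exp(−0.03014·13) = 243.307 mg/L
Dose 5 (355 mg at t=48 h): 355·exp(−0.03014·1) = 344.461 mg/L
C(49) = 10.278 + 118.042 + 35.307 + 243.307 + 344.461 = 751.394 mg/L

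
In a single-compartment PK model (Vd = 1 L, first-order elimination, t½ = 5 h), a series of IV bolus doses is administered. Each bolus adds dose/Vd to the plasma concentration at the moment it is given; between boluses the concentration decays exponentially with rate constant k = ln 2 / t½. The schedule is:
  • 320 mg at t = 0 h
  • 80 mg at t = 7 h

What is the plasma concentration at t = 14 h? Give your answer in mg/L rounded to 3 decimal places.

76.262 mg/L

k = ln 2 / 5 = 0.13863 per h
Dose 1 (320 mg at t=0 h): 320·exp(−0.13863·14) = 45.948 mg/L
Dose 2 (80 mg at t=7 h): 80·exp(−0.13863·7) = 30.314 mg/L
C(14) = 45.948 + 30.314 = 76.262 mg/L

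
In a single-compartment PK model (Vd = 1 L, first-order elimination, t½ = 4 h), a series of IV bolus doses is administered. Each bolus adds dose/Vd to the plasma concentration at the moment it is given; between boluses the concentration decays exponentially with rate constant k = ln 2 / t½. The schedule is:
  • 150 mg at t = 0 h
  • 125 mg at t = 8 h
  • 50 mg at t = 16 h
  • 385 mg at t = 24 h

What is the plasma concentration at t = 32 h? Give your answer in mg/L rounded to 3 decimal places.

k = ln 2 / 4 = 0.17329 per h
Dose 1 (150 mg at t=0 h): 150·exp(−0.17329·32) = 0.586 mg/L
Dose 2 (125 mg at t=8 h): 125·exp(−0.17329·24) = 1.953 mg/L
Dose 3 (50 mg at t=16 h): 50·exp(−0.17329·16) = 3.125 mg/L
Dose 4 (385 mg at t=24 h): 385·exp(−0.17329·8) = 96.250 mg/L
C(32) = 0.586 + 1.953 + 3.125 + 96.250 = 101.914 mg/L

101.914 mg/L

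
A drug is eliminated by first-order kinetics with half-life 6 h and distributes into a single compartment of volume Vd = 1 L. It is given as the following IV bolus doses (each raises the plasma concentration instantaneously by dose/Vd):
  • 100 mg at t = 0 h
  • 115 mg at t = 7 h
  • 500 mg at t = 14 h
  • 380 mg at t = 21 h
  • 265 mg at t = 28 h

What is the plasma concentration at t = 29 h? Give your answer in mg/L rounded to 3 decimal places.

487.843 mg/L

k = ln 2 / 6 = 0.11552 per h
Dose 1 (100 mg at t=0 h): 100·exp(−0.11552·29) = 3.508 mg/L
Dose 2 (115 mg at t=7 h): 115·exp(−0.11552·22) = 9.056 mg/L
Dose 3 (500 mg at t=14 h): 500·exp(−0.11552·15) = 88.388 mg/L
Dose 4 (380 mg at t=21 h): 380·exp(−0.11552·8) = 150.803 mg/L
Dose 5 (265 mg at t=28 h): 265·exp(−0.11552·1) = 236.088 mg/L
C(29) = 3.508 + 9.056 + 88.388 + 150.803 + 236.088 = 487.843 mg/L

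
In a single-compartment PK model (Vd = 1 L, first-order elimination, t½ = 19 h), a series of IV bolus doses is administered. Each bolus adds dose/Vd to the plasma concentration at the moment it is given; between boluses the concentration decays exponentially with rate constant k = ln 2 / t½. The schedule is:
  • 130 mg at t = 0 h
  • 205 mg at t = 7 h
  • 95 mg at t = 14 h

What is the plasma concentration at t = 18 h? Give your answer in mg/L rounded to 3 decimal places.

k = ln 2 / 19 = 0.03648 per h
Dose 1 (130 mg at t=0 h): 130·exp(−0.03648·18) = 67.415 mg/L
Dose 2 (205 mg at t=7 h): 205·exp(−0.03648·11) = 137.238 mg/L
Dose 3 (95 mg at t=14 h): 95·exp(−0.03648·4) = 82.101 mg/L
C(18) = 67.415 + 137.238 + 82.101 = 286.754 mg/L

286.754 mg/L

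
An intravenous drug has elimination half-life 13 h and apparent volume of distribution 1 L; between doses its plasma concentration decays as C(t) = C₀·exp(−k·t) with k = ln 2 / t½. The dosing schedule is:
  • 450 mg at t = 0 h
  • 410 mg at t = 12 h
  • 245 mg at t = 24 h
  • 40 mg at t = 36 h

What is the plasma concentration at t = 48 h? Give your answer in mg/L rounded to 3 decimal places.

184.189 mg/L

k = ln 2 / 13 = 0.05332 per h
Dose 1 (450 mg at t=0 h): 450·exp(−0.05332·48) = 34.811 mg/L
Dose 2 (410 mg at t=12 h): 410·exp(−0.05332·36) = 60.140 mg/L
Dose 3 (245 mg at t=24 h): 245·exp(−0.05332·24) = 68.143 mg/L
Dose 4 (40 mg at t=36 h): 40·exp(−0.05332·12) = 21.095 mg/L
C(48) = 34.811 + 60.140 + 68.143 + 21.095 = 184.189 mg/L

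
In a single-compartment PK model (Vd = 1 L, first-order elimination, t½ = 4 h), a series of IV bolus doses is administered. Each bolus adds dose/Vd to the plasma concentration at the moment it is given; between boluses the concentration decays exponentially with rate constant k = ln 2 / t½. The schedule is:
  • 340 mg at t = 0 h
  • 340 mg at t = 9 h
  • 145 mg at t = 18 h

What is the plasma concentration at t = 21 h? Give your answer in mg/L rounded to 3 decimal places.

k = ln 2 / 4 = 0.17329 per h
Dose 1 (340 mg at t=0 h): 340·exp(−0.17329·21) = 8.935 mg/L
Dose 2 (340 mg at t=9 h): 340·exp(−0.17329·12) = 42.500 mg/L
Dose 3 (145 mg at t=18 h): 145·exp(−0.17329·3) = 86.218 mg/L
C(21) = 8.935 + 42.500 + 86.218 = 137.652 mg/L

137.652 mg/L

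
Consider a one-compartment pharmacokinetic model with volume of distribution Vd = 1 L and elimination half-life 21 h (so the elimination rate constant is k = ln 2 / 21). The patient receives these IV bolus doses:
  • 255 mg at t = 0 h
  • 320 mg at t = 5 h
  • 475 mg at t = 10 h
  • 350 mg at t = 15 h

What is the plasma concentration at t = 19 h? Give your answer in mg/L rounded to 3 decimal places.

997.423 mg/L

k = ln 2 / 21 = 0.03301 per h
Dose 1 (255 mg at t=0 h): 255·exp(−0.03301·19) = 136.201 mg/L
Dose 2 (320 mg at t=5 h): 320·exp(−0.03301·14) = 201.587 mg/L
Dose 3 (475 mg at t=10 h): 475·exp(−0.03301·9) = 352.924 mg/L
Dose 4 (350 mg at t=15 h): 350·exp(−0.03301·4) = 306.711 mg/L
C(19) = 136.201 + 201.587 + 352.924 + 306.711 = 997.423 mg/L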